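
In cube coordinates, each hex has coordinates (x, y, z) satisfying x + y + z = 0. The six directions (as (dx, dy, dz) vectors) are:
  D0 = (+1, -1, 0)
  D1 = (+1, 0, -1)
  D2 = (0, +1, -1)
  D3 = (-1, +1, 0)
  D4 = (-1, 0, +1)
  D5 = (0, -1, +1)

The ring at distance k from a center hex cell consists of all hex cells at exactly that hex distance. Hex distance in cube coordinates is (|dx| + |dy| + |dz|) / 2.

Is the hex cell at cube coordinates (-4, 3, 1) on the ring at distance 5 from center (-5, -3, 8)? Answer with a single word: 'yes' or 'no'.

|px - cx| = |-4 - (-5)| = 1
|py - cy| = |3 - (-3)| = 6
|pz - cz| = |1 - 8| = 7
distance = (1+6+7)/2 = 14/2 = 7
radius = 5; distance != radius -> no

Answer: no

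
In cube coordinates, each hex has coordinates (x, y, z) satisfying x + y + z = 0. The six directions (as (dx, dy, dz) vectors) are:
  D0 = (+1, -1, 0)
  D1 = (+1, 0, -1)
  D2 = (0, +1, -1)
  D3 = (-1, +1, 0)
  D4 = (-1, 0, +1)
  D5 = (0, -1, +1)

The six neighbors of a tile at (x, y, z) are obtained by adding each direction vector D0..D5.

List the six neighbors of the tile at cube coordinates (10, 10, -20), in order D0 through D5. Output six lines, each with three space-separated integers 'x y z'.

Answer: 11 9 -20
11 10 -21
10 11 -21
9 11 -20
9 10 -19
10 9 -19

Derivation:
Center: (10, 10, -20). Add each direction:
  D0: (10, 10, -20) + (1, -1, 0) = (11, 9, -20)
  D1: (10, 10, -20) + (1, 0, -1) = (11, 10, -21)
  D2: (10, 10, -20) + (0, 1, -1) = (10, 11, -21)
  D3: (10, 10, -20) + (-1, 1, 0) = (9, 11, -20)
  D4: (10, 10, -20) + (-1, 0, 1) = (9, 10, -19)
  D5: (10, 10, -20) + (0, -1, 1) = (10, 9, -19)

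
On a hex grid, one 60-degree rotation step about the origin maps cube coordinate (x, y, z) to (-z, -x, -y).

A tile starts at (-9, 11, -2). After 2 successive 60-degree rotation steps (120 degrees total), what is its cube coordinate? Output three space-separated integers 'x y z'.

Answer: 11 -2 -9

Derivation:
Start: (-9, 11, -2)
Step 1: (-9, 11, -2) -> (-(-2), -(-9), -(11)) = (2, 9, -11)
Step 2: (2, 9, -11) -> (-(-11), -(2), -(9)) = (11, -2, -9)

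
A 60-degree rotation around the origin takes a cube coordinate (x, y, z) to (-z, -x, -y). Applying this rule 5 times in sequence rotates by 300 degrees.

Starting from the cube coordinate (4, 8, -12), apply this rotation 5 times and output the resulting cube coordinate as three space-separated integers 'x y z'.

Answer: -8 12 -4

Derivation:
Start: (4, 8, -12)
Step 1: (4, 8, -12) -> (-(-12), -(4), -(8)) = (12, -4, -8)
Step 2: (12, -4, -8) -> (-(-8), -(12), -(-4)) = (8, -12, 4)
Step 3: (8, -12, 4) -> (-(4), -(8), -(-12)) = (-4, -8, 12)
Step 4: (-4, -8, 12) -> (-(12), -(-4), -(-8)) = (-12, 4, 8)
Step 5: (-12, 4, 8) -> (-(8), -(-12), -(4)) = (-8, 12, -4)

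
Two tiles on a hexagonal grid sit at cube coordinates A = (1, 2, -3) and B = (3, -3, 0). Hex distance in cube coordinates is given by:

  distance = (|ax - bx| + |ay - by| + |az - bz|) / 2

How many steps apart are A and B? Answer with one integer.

|ax - bx| = |1 - 3| = 2
|ay - by| = |2 - (-3)| = 5
|az - bz| = |-3 - 0| = 3
distance = (2 + 5 + 3) / 2 = 10 / 2 = 5

Answer: 5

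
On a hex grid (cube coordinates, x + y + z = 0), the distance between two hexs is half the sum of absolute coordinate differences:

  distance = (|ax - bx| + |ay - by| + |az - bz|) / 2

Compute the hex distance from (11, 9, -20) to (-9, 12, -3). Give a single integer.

|ax - bx| = |11 - (-9)| = 20
|ay - by| = |9 - 12| = 3
|az - bz| = |-20 - (-3)| = 17
distance = (20 + 3 + 17) / 2 = 40 / 2 = 20

Answer: 20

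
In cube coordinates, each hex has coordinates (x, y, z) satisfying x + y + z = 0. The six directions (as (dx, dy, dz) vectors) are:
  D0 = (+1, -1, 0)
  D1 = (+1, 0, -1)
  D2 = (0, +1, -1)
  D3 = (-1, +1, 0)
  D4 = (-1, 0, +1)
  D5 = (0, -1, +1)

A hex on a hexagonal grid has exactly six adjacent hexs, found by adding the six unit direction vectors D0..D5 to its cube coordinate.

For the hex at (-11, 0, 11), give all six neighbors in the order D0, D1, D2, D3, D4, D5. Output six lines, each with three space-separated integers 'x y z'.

Center: (-11, 0, 11). Add each direction:
  D0: (-11, 0, 11) + (1, -1, 0) = (-10, -1, 11)
  D1: (-11, 0, 11) + (1, 0, -1) = (-10, 0, 10)
  D2: (-11, 0, 11) + (0, 1, -1) = (-11, 1, 10)
  D3: (-11, 0, 11) + (-1, 1, 0) = (-12, 1, 11)
  D4: (-11, 0, 11) + (-1, 0, 1) = (-12, 0, 12)
  D5: (-11, 0, 11) + (0, -1, 1) = (-11, -1, 12)

Answer: -10 -1 11
-10 0 10
-11 1 10
-12 1 11
-12 0 12
-11 -1 12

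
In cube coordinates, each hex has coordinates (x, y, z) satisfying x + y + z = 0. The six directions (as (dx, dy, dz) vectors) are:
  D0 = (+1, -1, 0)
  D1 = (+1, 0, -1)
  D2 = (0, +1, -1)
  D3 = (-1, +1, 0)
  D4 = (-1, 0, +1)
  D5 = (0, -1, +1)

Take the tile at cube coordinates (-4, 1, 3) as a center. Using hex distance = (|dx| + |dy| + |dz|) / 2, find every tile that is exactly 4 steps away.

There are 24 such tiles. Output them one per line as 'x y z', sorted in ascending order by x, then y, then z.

Answer: -8 1 7
-8 2 6
-8 3 5
-8 4 4
-8 5 3
-7 0 7
-7 5 2
-6 -1 7
-6 5 1
-5 -2 7
-5 5 0
-4 -3 7
-4 5 -1
-3 -3 6
-3 4 -1
-2 -3 5
-2 3 -1
-1 -3 4
-1 2 -1
0 -3 3
0 -2 2
0 -1 1
0 0 0
0 1 -1

Derivation:
Walk ring at distance 4 from (-4, 1, 3):
Start at center + D4*4 = (-8, 1, 7)
  hex 0: (-8, 1, 7)
  hex 1: (-7, 0, 7)
  hex 2: (-6, -1, 7)
  hex 3: (-5, -2, 7)
  hex 4: (-4, -3, 7)
  hex 5: (-3, -3, 6)
  hex 6: (-2, -3, 5)
  hex 7: (-1, -3, 4)
  hex 8: (0, -3, 3)
  hex 9: (0, -2, 2)
  hex 10: (0, -1, 1)
  hex 11: (0, 0, 0)
  hex 12: (0, 1, -1)
  hex 13: (-1, 2, -1)
  hex 14: (-2, 3, -1)
  hex 15: (-3, 4, -1)
  hex 16: (-4, 5, -1)
  hex 17: (-5, 5, 0)
  hex 18: (-6, 5, 1)
  hex 19: (-7, 5, 2)
  hex 20: (-8, 5, 3)
  hex 21: (-8, 4, 4)
  hex 22: (-8, 3, 5)
  hex 23: (-8, 2, 6)
Sorted: 24 hexes.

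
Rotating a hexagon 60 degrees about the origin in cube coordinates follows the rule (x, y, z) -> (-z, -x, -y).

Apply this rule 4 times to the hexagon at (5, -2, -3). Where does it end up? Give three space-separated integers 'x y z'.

Answer: -3 5 -2

Derivation:
Start: (5, -2, -3)
Step 1: (5, -2, -3) -> (-(-3), -(5), -(-2)) = (3, -5, 2)
Step 2: (3, -5, 2) -> (-(2), -(3), -(-5)) = (-2, -3, 5)
Step 3: (-2, -3, 5) -> (-(5), -(-2), -(-3)) = (-5, 2, 3)
Step 4: (-5, 2, 3) -> (-(3), -(-5), -(2)) = (-3, 5, -2)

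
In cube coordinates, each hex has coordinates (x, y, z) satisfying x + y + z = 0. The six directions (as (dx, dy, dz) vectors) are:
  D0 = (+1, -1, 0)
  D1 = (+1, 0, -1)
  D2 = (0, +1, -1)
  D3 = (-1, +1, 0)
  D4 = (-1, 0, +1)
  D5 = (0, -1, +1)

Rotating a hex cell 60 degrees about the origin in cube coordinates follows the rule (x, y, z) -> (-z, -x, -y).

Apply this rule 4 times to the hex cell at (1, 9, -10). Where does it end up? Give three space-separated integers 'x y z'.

Answer: -10 1 9

Derivation:
Start: (1, 9, -10)
Step 1: (1, 9, -10) -> (-(-10), -(1), -(9)) = (10, -1, -9)
Step 2: (10, -1, -9) -> (-(-9), -(10), -(-1)) = (9, -10, 1)
Step 3: (9, -10, 1) -> (-(1), -(9), -(-10)) = (-1, -9, 10)
Step 4: (-1, -9, 10) -> (-(10), -(-1), -(-9)) = (-10, 1, 9)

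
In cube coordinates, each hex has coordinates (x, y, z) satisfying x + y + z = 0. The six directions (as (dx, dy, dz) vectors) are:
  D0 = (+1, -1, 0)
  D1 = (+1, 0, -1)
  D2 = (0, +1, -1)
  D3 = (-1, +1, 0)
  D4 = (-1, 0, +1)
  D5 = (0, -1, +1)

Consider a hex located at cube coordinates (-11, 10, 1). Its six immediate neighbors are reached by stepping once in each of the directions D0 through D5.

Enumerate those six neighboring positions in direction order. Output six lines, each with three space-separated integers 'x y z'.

Center: (-11, 10, 1). Add each direction:
  D0: (-11, 10, 1) + (1, -1, 0) = (-10, 9, 1)
  D1: (-11, 10, 1) + (1, 0, -1) = (-10, 10, 0)
  D2: (-11, 10, 1) + (0, 1, -1) = (-11, 11, 0)
  D3: (-11, 10, 1) + (-1, 1, 0) = (-12, 11, 1)
  D4: (-11, 10, 1) + (-1, 0, 1) = (-12, 10, 2)
  D5: (-11, 10, 1) + (0, -1, 1) = (-11, 9, 2)

Answer: -10 9 1
-10 10 0
-11 11 0
-12 11 1
-12 10 2
-11 9 2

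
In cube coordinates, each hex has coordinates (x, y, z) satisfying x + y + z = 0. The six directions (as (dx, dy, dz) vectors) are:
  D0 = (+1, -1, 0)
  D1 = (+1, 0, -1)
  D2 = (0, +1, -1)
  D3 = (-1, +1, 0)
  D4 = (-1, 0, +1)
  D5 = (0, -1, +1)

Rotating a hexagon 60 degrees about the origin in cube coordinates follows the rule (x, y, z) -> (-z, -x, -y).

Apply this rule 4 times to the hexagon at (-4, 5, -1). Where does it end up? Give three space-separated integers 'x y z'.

Start: (-4, 5, -1)
Step 1: (-4, 5, -1) -> (-(-1), -(-4), -(5)) = (1, 4, -5)
Step 2: (1, 4, -5) -> (-(-5), -(1), -(4)) = (5, -1, -4)
Step 3: (5, -1, -4) -> (-(-4), -(5), -(-1)) = (4, -5, 1)
Step 4: (4, -5, 1) -> (-(1), -(4), -(-5)) = (-1, -4, 5)

Answer: -1 -4 5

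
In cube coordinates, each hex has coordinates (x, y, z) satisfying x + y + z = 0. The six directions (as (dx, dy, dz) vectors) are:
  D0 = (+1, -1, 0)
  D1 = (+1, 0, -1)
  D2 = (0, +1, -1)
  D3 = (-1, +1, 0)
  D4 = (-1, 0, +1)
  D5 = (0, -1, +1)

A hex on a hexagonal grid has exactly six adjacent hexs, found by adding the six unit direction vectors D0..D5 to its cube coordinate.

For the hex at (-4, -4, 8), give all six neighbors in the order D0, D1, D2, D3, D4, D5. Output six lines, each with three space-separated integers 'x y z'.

Center: (-4, -4, 8). Add each direction:
  D0: (-4, -4, 8) + (1, -1, 0) = (-3, -5, 8)
  D1: (-4, -4, 8) + (1, 0, -1) = (-3, -4, 7)
  D2: (-4, -4, 8) + (0, 1, -1) = (-4, -3, 7)
  D3: (-4, -4, 8) + (-1, 1, 0) = (-5, -3, 8)
  D4: (-4, -4, 8) + (-1, 0, 1) = (-5, -4, 9)
  D5: (-4, -4, 8) + (0, -1, 1) = (-4, -5, 9)

Answer: -3 -5 8
-3 -4 7
-4 -3 7
-5 -3 8
-5 -4 9
-4 -5 9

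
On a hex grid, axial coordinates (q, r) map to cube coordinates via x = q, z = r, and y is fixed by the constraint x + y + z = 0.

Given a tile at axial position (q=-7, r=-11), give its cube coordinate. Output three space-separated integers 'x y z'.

x = q = -7
z = r = -11
y = -x - z = -(-7) - (-11) = 18

Answer: -7 18 -11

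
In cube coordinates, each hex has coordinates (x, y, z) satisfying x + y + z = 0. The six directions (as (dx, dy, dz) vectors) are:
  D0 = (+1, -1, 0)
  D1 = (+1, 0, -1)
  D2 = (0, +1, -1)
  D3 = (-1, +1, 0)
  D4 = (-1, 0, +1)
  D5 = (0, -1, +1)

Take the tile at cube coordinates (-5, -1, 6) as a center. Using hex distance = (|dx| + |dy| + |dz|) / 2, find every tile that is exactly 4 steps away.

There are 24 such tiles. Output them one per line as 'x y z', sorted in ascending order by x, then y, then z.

Answer: -9 -1 10
-9 0 9
-9 1 8
-9 2 7
-9 3 6
-8 -2 10
-8 3 5
-7 -3 10
-7 3 4
-6 -4 10
-6 3 3
-5 -5 10
-5 3 2
-4 -5 9
-4 2 2
-3 -5 8
-3 1 2
-2 -5 7
-2 0 2
-1 -5 6
-1 -4 5
-1 -3 4
-1 -2 3
-1 -1 2

Derivation:
Walk ring at distance 4 from (-5, -1, 6):
Start at center + D4*4 = (-9, -1, 10)
  hex 0: (-9, -1, 10)
  hex 1: (-8, -2, 10)
  hex 2: (-7, -3, 10)
  hex 3: (-6, -4, 10)
  hex 4: (-5, -5, 10)
  hex 5: (-4, -5, 9)
  hex 6: (-3, -5, 8)
  hex 7: (-2, -5, 7)
  hex 8: (-1, -5, 6)
  hex 9: (-1, -4, 5)
  hex 10: (-1, -3, 4)
  hex 11: (-1, -2, 3)
  hex 12: (-1, -1, 2)
  hex 13: (-2, 0, 2)
  hex 14: (-3, 1, 2)
  hex 15: (-4, 2, 2)
  hex 16: (-5, 3, 2)
  hex 17: (-6, 3, 3)
  hex 18: (-7, 3, 4)
  hex 19: (-8, 3, 5)
  hex 20: (-9, 3, 6)
  hex 21: (-9, 2, 7)
  hex 22: (-9, 1, 8)
  hex 23: (-9, 0, 9)
Sorted: 24 hexes.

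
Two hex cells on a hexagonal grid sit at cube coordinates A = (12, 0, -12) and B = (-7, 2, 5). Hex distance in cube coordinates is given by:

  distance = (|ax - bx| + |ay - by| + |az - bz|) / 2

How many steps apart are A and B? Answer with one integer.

|ax - bx| = |12 - (-7)| = 19
|ay - by| = |0 - 2| = 2
|az - bz| = |-12 - 5| = 17
distance = (19 + 2 + 17) / 2 = 38 / 2 = 19

Answer: 19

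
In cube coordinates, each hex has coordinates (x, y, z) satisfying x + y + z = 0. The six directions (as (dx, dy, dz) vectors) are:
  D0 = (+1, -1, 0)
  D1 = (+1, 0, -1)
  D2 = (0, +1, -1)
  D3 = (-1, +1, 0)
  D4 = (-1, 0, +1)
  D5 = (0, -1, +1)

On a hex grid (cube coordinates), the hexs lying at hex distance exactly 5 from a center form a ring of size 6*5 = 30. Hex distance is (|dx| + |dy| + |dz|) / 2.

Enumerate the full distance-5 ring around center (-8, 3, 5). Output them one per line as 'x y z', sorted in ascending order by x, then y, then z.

Walk ring at distance 5 from (-8, 3, 5):
Start at center + D4*5 = (-13, 3, 10)
  hex 0: (-13, 3, 10)
  hex 1: (-12, 2, 10)
  hex 2: (-11, 1, 10)
  hex 3: (-10, 0, 10)
  hex 4: (-9, -1, 10)
  hex 5: (-8, -2, 10)
  hex 6: (-7, -2, 9)
  hex 7: (-6, -2, 8)
  hex 8: (-5, -2, 7)
  hex 9: (-4, -2, 6)
  hex 10: (-3, -2, 5)
  hex 11: (-3, -1, 4)
  hex 12: (-3, 0, 3)
  hex 13: (-3, 1, 2)
  hex 14: (-3, 2, 1)
  hex 15: (-3, 3, 0)
  hex 16: (-4, 4, 0)
  hex 17: (-5, 5, 0)
  hex 18: (-6, 6, 0)
  hex 19: (-7, 7, 0)
  hex 20: (-8, 8, 0)
  hex 21: (-9, 8, 1)
  hex 22: (-10, 8, 2)
  hex 23: (-11, 8, 3)
  hex 24: (-12, 8, 4)
  hex 25: (-13, 8, 5)
  hex 26: (-13, 7, 6)
  hex 27: (-13, 6, 7)
  hex 28: (-13, 5, 8)
  hex 29: (-13, 4, 9)
Sorted: 30 hexes.

Answer: -13 3 10
-13 4 9
-13 5 8
-13 6 7
-13 7 6
-13 8 5
-12 2 10
-12 8 4
-11 1 10
-11 8 3
-10 0 10
-10 8 2
-9 -1 10
-9 8 1
-8 -2 10
-8 8 0
-7 -2 9
-7 7 0
-6 -2 8
-6 6 0
-5 -2 7
-5 5 0
-4 -2 6
-4 4 0
-3 -2 5
-3 -1 4
-3 0 3
-3 1 2
-3 2 1
-3 3 0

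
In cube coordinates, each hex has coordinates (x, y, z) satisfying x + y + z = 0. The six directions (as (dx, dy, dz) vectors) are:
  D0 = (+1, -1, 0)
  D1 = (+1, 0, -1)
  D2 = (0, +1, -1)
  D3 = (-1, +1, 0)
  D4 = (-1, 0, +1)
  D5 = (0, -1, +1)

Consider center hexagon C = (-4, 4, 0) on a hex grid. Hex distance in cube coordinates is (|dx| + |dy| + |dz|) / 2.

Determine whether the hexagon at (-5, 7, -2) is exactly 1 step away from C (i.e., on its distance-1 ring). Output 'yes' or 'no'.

Answer: no

Derivation:
|px - cx| = |-5 - (-4)| = 1
|py - cy| = |7 - 4| = 3
|pz - cz| = |-2 - 0| = 2
distance = (1+3+2)/2 = 6/2 = 3
radius = 1; distance != radius -> no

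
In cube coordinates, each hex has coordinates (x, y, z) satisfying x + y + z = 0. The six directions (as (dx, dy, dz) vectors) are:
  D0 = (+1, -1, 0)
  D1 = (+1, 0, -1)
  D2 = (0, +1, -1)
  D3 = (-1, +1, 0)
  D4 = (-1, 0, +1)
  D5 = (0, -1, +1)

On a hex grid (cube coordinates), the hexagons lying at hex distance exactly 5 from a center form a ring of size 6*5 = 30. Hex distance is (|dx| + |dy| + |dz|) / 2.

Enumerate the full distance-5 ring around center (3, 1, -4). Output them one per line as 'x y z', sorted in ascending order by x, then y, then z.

Answer: -2 1 1
-2 2 0
-2 3 -1
-2 4 -2
-2 5 -3
-2 6 -4
-1 0 1
-1 6 -5
0 -1 1
0 6 -6
1 -2 1
1 6 -7
2 -3 1
2 6 -8
3 -4 1
3 6 -9
4 -4 0
4 5 -9
5 -4 -1
5 4 -9
6 -4 -2
6 3 -9
7 -4 -3
7 2 -9
8 -4 -4
8 -3 -5
8 -2 -6
8 -1 -7
8 0 -8
8 1 -9

Derivation:
Walk ring at distance 5 from (3, 1, -4):
Start at center + D4*5 = (-2, 1, 1)
  hex 0: (-2, 1, 1)
  hex 1: (-1, 0, 1)
  hex 2: (0, -1, 1)
  hex 3: (1, -2, 1)
  hex 4: (2, -3, 1)
  hex 5: (3, -4, 1)
  hex 6: (4, -4, 0)
  hex 7: (5, -4, -1)
  hex 8: (6, -4, -2)
  hex 9: (7, -4, -3)
  hex 10: (8, -4, -4)
  hex 11: (8, -3, -5)
  hex 12: (8, -2, -6)
  hex 13: (8, -1, -7)
  hex 14: (8, 0, -8)
  hex 15: (8, 1, -9)
  hex 16: (7, 2, -9)
  hex 17: (6, 3, -9)
  hex 18: (5, 4, -9)
  hex 19: (4, 5, -9)
  hex 20: (3, 6, -9)
  hex 21: (2, 6, -8)
  hex 22: (1, 6, -7)
  hex 23: (0, 6, -6)
  hex 24: (-1, 6, -5)
  hex 25: (-2, 6, -4)
  hex 26: (-2, 5, -3)
  hex 27: (-2, 4, -2)
  hex 28: (-2, 3, -1)
  hex 29: (-2, 2, 0)
Sorted: 30 hexes.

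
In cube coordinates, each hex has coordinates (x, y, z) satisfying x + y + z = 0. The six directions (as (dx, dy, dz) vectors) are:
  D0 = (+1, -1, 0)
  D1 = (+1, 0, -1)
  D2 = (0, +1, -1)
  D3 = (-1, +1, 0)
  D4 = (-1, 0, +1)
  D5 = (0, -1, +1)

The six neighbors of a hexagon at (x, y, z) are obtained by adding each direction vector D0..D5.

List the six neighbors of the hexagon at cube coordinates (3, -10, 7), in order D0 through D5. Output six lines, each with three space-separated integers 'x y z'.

Center: (3, -10, 7). Add each direction:
  D0: (3, -10, 7) + (1, -1, 0) = (4, -11, 7)
  D1: (3, -10, 7) + (1, 0, -1) = (4, -10, 6)
  D2: (3, -10, 7) + (0, 1, -1) = (3, -9, 6)
  D3: (3, -10, 7) + (-1, 1, 0) = (2, -9, 7)
  D4: (3, -10, 7) + (-1, 0, 1) = (2, -10, 8)
  D5: (3, -10, 7) + (0, -1, 1) = (3, -11, 8)

Answer: 4 -11 7
4 -10 6
3 -9 6
2 -9 7
2 -10 8
3 -11 8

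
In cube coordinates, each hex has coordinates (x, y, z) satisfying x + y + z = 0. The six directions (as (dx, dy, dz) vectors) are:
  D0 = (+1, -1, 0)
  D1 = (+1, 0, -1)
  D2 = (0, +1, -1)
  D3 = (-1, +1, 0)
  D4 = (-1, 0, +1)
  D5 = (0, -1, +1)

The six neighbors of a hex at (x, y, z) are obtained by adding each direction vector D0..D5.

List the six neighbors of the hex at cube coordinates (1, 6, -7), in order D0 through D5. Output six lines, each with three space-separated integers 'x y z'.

Answer: 2 5 -7
2 6 -8
1 7 -8
0 7 -7
0 6 -6
1 5 -6

Derivation:
Center: (1, 6, -7). Add each direction:
  D0: (1, 6, -7) + (1, -1, 0) = (2, 5, -7)
  D1: (1, 6, -7) + (1, 0, -1) = (2, 6, -8)
  D2: (1, 6, -7) + (0, 1, -1) = (1, 7, -8)
  D3: (1, 6, -7) + (-1, 1, 0) = (0, 7, -7)
  D4: (1, 6, -7) + (-1, 0, 1) = (0, 6, -6)
  D5: (1, 6, -7) + (0, -1, 1) = (1, 5, -6)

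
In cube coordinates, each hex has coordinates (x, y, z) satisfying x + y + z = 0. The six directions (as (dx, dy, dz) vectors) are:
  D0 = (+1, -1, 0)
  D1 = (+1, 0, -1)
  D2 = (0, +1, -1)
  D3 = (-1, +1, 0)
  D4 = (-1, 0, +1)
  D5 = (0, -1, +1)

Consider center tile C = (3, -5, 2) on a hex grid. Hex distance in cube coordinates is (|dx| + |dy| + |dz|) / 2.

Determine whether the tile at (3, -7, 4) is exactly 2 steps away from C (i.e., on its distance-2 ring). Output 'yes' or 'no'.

Answer: yes

Derivation:
|px - cx| = |3 - 3| = 0
|py - cy| = |-7 - (-5)| = 2
|pz - cz| = |4 - 2| = 2
distance = (0+2+2)/2 = 4/2 = 2
radius = 2; distance == radius -> yes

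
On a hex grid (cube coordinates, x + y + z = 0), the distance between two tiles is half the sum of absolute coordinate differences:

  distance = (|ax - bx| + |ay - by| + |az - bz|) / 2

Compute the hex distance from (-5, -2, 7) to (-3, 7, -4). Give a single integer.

|ax - bx| = |-5 - (-3)| = 2
|ay - by| = |-2 - 7| = 9
|az - bz| = |7 - (-4)| = 11
distance = (2 + 9 + 11) / 2 = 22 / 2 = 11

Answer: 11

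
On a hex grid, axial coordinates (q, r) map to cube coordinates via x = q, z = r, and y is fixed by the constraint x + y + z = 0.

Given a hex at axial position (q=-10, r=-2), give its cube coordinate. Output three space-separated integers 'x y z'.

Answer: -10 12 -2

Derivation:
x = q = -10
z = r = -2
y = -x - z = -(-10) - (-2) = 12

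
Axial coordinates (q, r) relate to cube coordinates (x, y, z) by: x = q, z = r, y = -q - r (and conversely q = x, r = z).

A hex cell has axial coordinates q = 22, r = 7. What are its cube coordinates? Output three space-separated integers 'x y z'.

Answer: 22 -29 7

Derivation:
x = q = 22
z = r = 7
y = -x - z = -(22) - (7) = -29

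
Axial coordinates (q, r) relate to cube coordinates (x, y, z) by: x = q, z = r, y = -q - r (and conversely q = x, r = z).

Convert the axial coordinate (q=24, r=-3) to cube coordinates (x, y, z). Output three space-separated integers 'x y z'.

x = q = 24
z = r = -3
y = -x - z = -(24) - (-3) = -21

Answer: 24 -21 -3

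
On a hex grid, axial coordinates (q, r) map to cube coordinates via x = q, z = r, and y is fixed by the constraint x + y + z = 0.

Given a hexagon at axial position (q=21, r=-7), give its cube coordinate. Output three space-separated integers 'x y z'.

Answer: 21 -14 -7

Derivation:
x = q = 21
z = r = -7
y = -x - z = -(21) - (-7) = -14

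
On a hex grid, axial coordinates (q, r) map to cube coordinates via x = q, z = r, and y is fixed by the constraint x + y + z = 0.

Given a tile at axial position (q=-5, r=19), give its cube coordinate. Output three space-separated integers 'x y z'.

x = q = -5
z = r = 19
y = -x - z = -(-5) - (19) = -14

Answer: -5 -14 19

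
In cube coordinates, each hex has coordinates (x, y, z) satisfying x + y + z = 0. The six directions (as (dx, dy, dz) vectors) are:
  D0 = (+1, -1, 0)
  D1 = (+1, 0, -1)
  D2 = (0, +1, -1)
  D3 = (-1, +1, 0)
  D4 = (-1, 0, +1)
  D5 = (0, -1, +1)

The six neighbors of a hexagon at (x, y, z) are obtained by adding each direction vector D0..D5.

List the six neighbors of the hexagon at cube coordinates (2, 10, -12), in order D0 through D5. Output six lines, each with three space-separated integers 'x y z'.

Answer: 3 9 -12
3 10 -13
2 11 -13
1 11 -12
1 10 -11
2 9 -11

Derivation:
Center: (2, 10, -12). Add each direction:
  D0: (2, 10, -12) + (1, -1, 0) = (3, 9, -12)
  D1: (2, 10, -12) + (1, 0, -1) = (3, 10, -13)
  D2: (2, 10, -12) + (0, 1, -1) = (2, 11, -13)
  D3: (2, 10, -12) + (-1, 1, 0) = (1, 11, -12)
  D4: (2, 10, -12) + (-1, 0, 1) = (1, 10, -11)
  D5: (2, 10, -12) + (0, -1, 1) = (2, 9, -11)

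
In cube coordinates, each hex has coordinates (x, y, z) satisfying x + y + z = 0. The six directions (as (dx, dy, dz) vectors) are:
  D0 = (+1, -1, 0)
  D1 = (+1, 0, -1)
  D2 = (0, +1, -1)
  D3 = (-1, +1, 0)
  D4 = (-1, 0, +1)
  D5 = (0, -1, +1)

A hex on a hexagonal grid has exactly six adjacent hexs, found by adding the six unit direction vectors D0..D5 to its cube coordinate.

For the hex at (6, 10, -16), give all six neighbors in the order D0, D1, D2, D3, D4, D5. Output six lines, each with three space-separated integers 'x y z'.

Center: (6, 10, -16). Add each direction:
  D0: (6, 10, -16) + (1, -1, 0) = (7, 9, -16)
  D1: (6, 10, -16) + (1, 0, -1) = (7, 10, -17)
  D2: (6, 10, -16) + (0, 1, -1) = (6, 11, -17)
  D3: (6, 10, -16) + (-1, 1, 0) = (5, 11, -16)
  D4: (6, 10, -16) + (-1, 0, 1) = (5, 10, -15)
  D5: (6, 10, -16) + (0, -1, 1) = (6, 9, -15)

Answer: 7 9 -16
7 10 -17
6 11 -17
5 11 -16
5 10 -15
6 9 -15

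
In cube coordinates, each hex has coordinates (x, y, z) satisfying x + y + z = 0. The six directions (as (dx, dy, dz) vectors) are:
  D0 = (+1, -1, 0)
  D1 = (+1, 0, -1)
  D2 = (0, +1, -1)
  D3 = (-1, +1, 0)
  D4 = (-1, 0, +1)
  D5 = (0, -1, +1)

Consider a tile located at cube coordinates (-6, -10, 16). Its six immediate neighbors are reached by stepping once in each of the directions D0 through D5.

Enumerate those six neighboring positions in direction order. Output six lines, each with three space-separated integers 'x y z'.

Answer: -5 -11 16
-5 -10 15
-6 -9 15
-7 -9 16
-7 -10 17
-6 -11 17

Derivation:
Center: (-6, -10, 16). Add each direction:
  D0: (-6, -10, 16) + (1, -1, 0) = (-5, -11, 16)
  D1: (-6, -10, 16) + (1, 0, -1) = (-5, -10, 15)
  D2: (-6, -10, 16) + (0, 1, -1) = (-6, -9, 15)
  D3: (-6, -10, 16) + (-1, 1, 0) = (-7, -9, 16)
  D4: (-6, -10, 16) + (-1, 0, 1) = (-7, -10, 17)
  D5: (-6, -10, 16) + (0, -1, 1) = (-6, -11, 17)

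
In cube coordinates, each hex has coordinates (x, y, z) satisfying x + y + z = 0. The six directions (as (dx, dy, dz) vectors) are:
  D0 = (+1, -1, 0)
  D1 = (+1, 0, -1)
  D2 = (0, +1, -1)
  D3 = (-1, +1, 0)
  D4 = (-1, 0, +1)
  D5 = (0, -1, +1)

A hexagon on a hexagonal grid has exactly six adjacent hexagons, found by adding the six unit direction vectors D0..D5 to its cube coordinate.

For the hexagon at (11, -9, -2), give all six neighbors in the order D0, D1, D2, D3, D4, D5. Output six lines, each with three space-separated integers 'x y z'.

Center: (11, -9, -2). Add each direction:
  D0: (11, -9, -2) + (1, -1, 0) = (12, -10, -2)
  D1: (11, -9, -2) + (1, 0, -1) = (12, -9, -3)
  D2: (11, -9, -2) + (0, 1, -1) = (11, -8, -3)
  D3: (11, -9, -2) + (-1, 1, 0) = (10, -8, -2)
  D4: (11, -9, -2) + (-1, 0, 1) = (10, -9, -1)
  D5: (11, -9, -2) + (0, -1, 1) = (11, -10, -1)

Answer: 12 -10 -2
12 -9 -3
11 -8 -3
10 -8 -2
10 -9 -1
11 -10 -1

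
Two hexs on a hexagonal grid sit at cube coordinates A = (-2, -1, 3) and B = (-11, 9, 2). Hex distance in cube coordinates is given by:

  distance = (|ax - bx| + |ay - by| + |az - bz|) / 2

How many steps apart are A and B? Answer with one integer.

|ax - bx| = |-2 - (-11)| = 9
|ay - by| = |-1 - 9| = 10
|az - bz| = |3 - 2| = 1
distance = (9 + 10 + 1) / 2 = 20 / 2 = 10

Answer: 10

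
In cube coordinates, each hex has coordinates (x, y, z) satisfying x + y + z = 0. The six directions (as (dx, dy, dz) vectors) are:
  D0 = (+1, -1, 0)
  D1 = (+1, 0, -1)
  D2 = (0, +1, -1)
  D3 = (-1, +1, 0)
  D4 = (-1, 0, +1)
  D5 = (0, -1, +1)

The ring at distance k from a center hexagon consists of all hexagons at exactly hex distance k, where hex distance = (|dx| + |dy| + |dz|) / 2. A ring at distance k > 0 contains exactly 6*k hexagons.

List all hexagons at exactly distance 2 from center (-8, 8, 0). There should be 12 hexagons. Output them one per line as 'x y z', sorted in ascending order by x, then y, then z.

Answer: -10 8 2
-10 9 1
-10 10 0
-9 7 2
-9 10 -1
-8 6 2
-8 10 -2
-7 6 1
-7 9 -2
-6 6 0
-6 7 -1
-6 8 -2

Derivation:
Walk ring at distance 2 from (-8, 8, 0):
Start at center + D4*2 = (-10, 8, 2)
  hex 0: (-10, 8, 2)
  hex 1: (-9, 7, 2)
  hex 2: (-8, 6, 2)
  hex 3: (-7, 6, 1)
  hex 4: (-6, 6, 0)
  hex 5: (-6, 7, -1)
  hex 6: (-6, 8, -2)
  hex 7: (-7, 9, -2)
  hex 8: (-8, 10, -2)
  hex 9: (-9, 10, -1)
  hex 10: (-10, 10, 0)
  hex 11: (-10, 9, 1)
Sorted: 12 hexes.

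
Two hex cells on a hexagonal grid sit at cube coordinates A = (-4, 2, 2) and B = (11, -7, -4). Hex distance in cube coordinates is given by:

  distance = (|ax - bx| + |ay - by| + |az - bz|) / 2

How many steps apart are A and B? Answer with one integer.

Answer: 15

Derivation:
|ax - bx| = |-4 - 11| = 15
|ay - by| = |2 - (-7)| = 9
|az - bz| = |2 - (-4)| = 6
distance = (15 + 9 + 6) / 2 = 30 / 2 = 15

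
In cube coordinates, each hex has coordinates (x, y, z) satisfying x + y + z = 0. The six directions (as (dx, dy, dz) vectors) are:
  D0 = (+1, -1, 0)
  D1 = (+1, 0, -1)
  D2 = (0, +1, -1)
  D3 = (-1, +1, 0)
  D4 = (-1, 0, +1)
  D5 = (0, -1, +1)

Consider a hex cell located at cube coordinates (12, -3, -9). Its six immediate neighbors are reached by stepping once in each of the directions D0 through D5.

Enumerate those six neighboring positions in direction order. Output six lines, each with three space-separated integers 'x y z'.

Answer: 13 -4 -9
13 -3 -10
12 -2 -10
11 -2 -9
11 -3 -8
12 -4 -8

Derivation:
Center: (12, -3, -9). Add each direction:
  D0: (12, -3, -9) + (1, -1, 0) = (13, -4, -9)
  D1: (12, -3, -9) + (1, 0, -1) = (13, -3, -10)
  D2: (12, -3, -9) + (0, 1, -1) = (12, -2, -10)
  D3: (12, -3, -9) + (-1, 1, 0) = (11, -2, -9)
  D4: (12, -3, -9) + (-1, 0, 1) = (11, -3, -8)
  D5: (12, -3, -9) + (0, -1, 1) = (12, -4, -8)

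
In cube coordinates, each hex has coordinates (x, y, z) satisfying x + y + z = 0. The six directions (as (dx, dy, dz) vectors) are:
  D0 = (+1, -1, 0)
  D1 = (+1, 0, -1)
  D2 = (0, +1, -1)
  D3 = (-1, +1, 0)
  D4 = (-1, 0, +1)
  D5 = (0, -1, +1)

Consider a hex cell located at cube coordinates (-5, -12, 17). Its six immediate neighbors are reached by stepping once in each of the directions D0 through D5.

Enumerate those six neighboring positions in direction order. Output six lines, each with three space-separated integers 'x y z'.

Answer: -4 -13 17
-4 -12 16
-5 -11 16
-6 -11 17
-6 -12 18
-5 -13 18

Derivation:
Center: (-5, -12, 17). Add each direction:
  D0: (-5, -12, 17) + (1, -1, 0) = (-4, -13, 17)
  D1: (-5, -12, 17) + (1, 0, -1) = (-4, -12, 16)
  D2: (-5, -12, 17) + (0, 1, -1) = (-5, -11, 16)
  D3: (-5, -12, 17) + (-1, 1, 0) = (-6, -11, 17)
  D4: (-5, -12, 17) + (-1, 0, 1) = (-6, -12, 18)
  D5: (-5, -12, 17) + (0, -1, 1) = (-5, -13, 18)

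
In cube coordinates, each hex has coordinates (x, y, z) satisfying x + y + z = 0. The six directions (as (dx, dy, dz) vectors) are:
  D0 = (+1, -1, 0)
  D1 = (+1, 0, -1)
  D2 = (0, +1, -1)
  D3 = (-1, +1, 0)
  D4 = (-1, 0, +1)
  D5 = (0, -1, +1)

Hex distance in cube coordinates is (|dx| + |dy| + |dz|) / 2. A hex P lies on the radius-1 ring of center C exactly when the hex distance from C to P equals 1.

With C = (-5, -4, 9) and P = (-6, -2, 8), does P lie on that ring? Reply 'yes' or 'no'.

Answer: no

Derivation:
|px - cx| = |-6 - (-5)| = 1
|py - cy| = |-2 - (-4)| = 2
|pz - cz| = |8 - 9| = 1
distance = (1+2+1)/2 = 4/2 = 2
radius = 1; distance != radius -> no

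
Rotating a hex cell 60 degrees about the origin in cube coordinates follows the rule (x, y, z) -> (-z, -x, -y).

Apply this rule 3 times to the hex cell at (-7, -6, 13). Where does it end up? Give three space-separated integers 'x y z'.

Start: (-7, -6, 13)
Step 1: (-7, -6, 13) -> (-(13), -(-7), -(-6)) = (-13, 7, 6)
Step 2: (-13, 7, 6) -> (-(6), -(-13), -(7)) = (-6, 13, -7)
Step 3: (-6, 13, -7) -> (-(-7), -(-6), -(13)) = (7, 6, -13)

Answer: 7 6 -13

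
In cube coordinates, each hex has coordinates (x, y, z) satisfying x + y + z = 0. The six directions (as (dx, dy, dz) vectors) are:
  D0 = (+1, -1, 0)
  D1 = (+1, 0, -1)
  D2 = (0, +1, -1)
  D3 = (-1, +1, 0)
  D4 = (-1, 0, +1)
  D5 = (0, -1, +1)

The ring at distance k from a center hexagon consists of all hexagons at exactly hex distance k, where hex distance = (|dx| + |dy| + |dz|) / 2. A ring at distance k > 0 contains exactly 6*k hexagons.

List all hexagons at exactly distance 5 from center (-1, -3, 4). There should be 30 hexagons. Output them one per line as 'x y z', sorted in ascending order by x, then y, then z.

Answer: -6 -3 9
-6 -2 8
-6 -1 7
-6 0 6
-6 1 5
-6 2 4
-5 -4 9
-5 2 3
-4 -5 9
-4 2 2
-3 -6 9
-3 2 1
-2 -7 9
-2 2 0
-1 -8 9
-1 2 -1
0 -8 8
0 1 -1
1 -8 7
1 0 -1
2 -8 6
2 -1 -1
3 -8 5
3 -2 -1
4 -8 4
4 -7 3
4 -6 2
4 -5 1
4 -4 0
4 -3 -1

Derivation:
Walk ring at distance 5 from (-1, -3, 4):
Start at center + D4*5 = (-6, -3, 9)
  hex 0: (-6, -3, 9)
  hex 1: (-5, -4, 9)
  hex 2: (-4, -5, 9)
  hex 3: (-3, -6, 9)
  hex 4: (-2, -7, 9)
  hex 5: (-1, -8, 9)
  hex 6: (0, -8, 8)
  hex 7: (1, -8, 7)
  hex 8: (2, -8, 6)
  hex 9: (3, -8, 5)
  hex 10: (4, -8, 4)
  hex 11: (4, -7, 3)
  hex 12: (4, -6, 2)
  hex 13: (4, -5, 1)
  hex 14: (4, -4, 0)
  hex 15: (4, -3, -1)
  hex 16: (3, -2, -1)
  hex 17: (2, -1, -1)
  hex 18: (1, 0, -1)
  hex 19: (0, 1, -1)
  hex 20: (-1, 2, -1)
  hex 21: (-2, 2, 0)
  hex 22: (-3, 2, 1)
  hex 23: (-4, 2, 2)
  hex 24: (-5, 2, 3)
  hex 25: (-6, 2, 4)
  hex 26: (-6, 1, 5)
  hex 27: (-6, 0, 6)
  hex 28: (-6, -1, 7)
  hex 29: (-6, -2, 8)
Sorted: 30 hexes.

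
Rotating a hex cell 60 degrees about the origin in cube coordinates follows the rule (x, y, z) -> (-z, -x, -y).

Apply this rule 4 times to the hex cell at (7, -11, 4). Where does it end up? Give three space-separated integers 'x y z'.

Start: (7, -11, 4)
Step 1: (7, -11, 4) -> (-(4), -(7), -(-11)) = (-4, -7, 11)
Step 2: (-4, -7, 11) -> (-(11), -(-4), -(-7)) = (-11, 4, 7)
Step 3: (-11, 4, 7) -> (-(7), -(-11), -(4)) = (-7, 11, -4)
Step 4: (-7, 11, -4) -> (-(-4), -(-7), -(11)) = (4, 7, -11)

Answer: 4 7 -11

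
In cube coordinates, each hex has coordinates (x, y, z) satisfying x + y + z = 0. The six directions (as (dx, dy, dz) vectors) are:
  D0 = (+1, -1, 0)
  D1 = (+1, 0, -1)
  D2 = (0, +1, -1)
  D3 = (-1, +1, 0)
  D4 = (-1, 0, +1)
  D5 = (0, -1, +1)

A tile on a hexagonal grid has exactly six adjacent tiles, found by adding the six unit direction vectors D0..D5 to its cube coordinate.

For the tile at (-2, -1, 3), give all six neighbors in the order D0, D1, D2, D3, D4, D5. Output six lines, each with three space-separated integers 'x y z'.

Center: (-2, -1, 3). Add each direction:
  D0: (-2, -1, 3) + (1, -1, 0) = (-1, -2, 3)
  D1: (-2, -1, 3) + (1, 0, -1) = (-1, -1, 2)
  D2: (-2, -1, 3) + (0, 1, -1) = (-2, 0, 2)
  D3: (-2, -1, 3) + (-1, 1, 0) = (-3, 0, 3)
  D4: (-2, -1, 3) + (-1, 0, 1) = (-3, -1, 4)
  D5: (-2, -1, 3) + (0, -1, 1) = (-2, -2, 4)

Answer: -1 -2 3
-1 -1 2
-2 0 2
-3 0 3
-3 -1 4
-2 -2 4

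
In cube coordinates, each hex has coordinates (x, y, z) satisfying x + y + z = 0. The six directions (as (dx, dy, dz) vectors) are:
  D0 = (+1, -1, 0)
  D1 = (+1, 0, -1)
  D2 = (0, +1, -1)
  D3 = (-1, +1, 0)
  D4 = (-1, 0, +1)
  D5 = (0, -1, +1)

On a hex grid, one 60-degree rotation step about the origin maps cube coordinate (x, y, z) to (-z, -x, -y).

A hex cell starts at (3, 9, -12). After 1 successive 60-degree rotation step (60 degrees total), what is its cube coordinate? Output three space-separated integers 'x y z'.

Start: (3, 9, -12)
Step 1: (3, 9, -12) -> (-(-12), -(3), -(9)) = (12, -3, -9)

Answer: 12 -3 -9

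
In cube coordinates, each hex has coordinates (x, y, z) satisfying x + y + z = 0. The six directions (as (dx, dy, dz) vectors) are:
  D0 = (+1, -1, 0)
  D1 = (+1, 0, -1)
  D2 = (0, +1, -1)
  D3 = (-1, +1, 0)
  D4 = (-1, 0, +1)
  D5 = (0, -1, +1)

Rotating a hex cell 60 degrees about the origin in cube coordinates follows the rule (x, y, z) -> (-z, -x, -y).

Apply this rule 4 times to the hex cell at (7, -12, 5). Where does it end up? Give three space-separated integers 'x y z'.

Answer: 5 7 -12

Derivation:
Start: (7, -12, 5)
Step 1: (7, -12, 5) -> (-(5), -(7), -(-12)) = (-5, -7, 12)
Step 2: (-5, -7, 12) -> (-(12), -(-5), -(-7)) = (-12, 5, 7)
Step 3: (-12, 5, 7) -> (-(7), -(-12), -(5)) = (-7, 12, -5)
Step 4: (-7, 12, -5) -> (-(-5), -(-7), -(12)) = (5, 7, -12)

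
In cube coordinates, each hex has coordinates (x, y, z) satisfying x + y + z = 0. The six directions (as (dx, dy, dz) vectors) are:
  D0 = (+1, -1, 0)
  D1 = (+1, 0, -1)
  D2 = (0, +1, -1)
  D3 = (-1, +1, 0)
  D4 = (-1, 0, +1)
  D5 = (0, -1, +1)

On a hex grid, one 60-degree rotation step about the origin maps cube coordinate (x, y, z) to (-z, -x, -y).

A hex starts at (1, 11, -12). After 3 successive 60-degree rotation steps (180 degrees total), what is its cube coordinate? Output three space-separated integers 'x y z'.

Start: (1, 11, -12)
Step 1: (1, 11, -12) -> (-(-12), -(1), -(11)) = (12, -1, -11)
Step 2: (12, -1, -11) -> (-(-11), -(12), -(-1)) = (11, -12, 1)
Step 3: (11, -12, 1) -> (-(1), -(11), -(-12)) = (-1, -11, 12)

Answer: -1 -11 12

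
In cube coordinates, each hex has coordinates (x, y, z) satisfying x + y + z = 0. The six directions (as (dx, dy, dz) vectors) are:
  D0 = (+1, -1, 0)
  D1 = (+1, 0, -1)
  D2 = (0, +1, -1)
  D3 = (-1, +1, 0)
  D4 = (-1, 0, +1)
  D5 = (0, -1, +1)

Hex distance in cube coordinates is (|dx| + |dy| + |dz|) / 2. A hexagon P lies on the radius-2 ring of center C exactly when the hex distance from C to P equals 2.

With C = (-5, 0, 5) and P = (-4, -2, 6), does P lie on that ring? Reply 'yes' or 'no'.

Answer: yes

Derivation:
|px - cx| = |-4 - (-5)| = 1
|py - cy| = |-2 - 0| = 2
|pz - cz| = |6 - 5| = 1
distance = (1+2+1)/2 = 4/2 = 2
radius = 2; distance == radius -> yes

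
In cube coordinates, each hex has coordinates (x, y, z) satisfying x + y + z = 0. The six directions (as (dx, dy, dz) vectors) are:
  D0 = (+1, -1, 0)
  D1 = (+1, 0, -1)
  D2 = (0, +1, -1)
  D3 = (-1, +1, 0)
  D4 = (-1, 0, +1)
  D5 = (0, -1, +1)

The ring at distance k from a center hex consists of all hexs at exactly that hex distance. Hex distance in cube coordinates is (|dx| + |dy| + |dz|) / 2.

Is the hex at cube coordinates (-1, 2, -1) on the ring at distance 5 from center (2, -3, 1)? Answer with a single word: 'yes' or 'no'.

Answer: yes

Derivation:
|px - cx| = |-1 - 2| = 3
|py - cy| = |2 - (-3)| = 5
|pz - cz| = |-1 - 1| = 2
distance = (3+5+2)/2 = 10/2 = 5
radius = 5; distance == radius -> yes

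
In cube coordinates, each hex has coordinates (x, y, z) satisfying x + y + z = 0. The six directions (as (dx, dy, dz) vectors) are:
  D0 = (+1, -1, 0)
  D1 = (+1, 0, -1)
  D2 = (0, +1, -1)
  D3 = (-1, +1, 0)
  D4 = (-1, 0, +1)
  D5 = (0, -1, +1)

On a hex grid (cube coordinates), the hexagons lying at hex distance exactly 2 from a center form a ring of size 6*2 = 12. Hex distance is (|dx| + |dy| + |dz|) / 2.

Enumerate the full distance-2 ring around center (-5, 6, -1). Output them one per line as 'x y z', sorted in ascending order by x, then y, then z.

Answer: -7 6 1
-7 7 0
-7 8 -1
-6 5 1
-6 8 -2
-5 4 1
-5 8 -3
-4 4 0
-4 7 -3
-3 4 -1
-3 5 -2
-3 6 -3

Derivation:
Walk ring at distance 2 from (-5, 6, -1):
Start at center + D4*2 = (-7, 6, 1)
  hex 0: (-7, 6, 1)
  hex 1: (-6, 5, 1)
  hex 2: (-5, 4, 1)
  hex 3: (-4, 4, 0)
  hex 4: (-3, 4, -1)
  hex 5: (-3, 5, -2)
  hex 6: (-3, 6, -3)
  hex 7: (-4, 7, -3)
  hex 8: (-5, 8, -3)
  hex 9: (-6, 8, -2)
  hex 10: (-7, 8, -1)
  hex 11: (-7, 7, 0)
Sorted: 12 hexes.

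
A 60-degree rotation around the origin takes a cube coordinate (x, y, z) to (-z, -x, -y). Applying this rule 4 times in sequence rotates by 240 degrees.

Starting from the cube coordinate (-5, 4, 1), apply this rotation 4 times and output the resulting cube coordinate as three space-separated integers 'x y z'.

Start: (-5, 4, 1)
Step 1: (-5, 4, 1) -> (-(1), -(-5), -(4)) = (-1, 5, -4)
Step 2: (-1, 5, -4) -> (-(-4), -(-1), -(5)) = (4, 1, -5)
Step 3: (4, 1, -5) -> (-(-5), -(4), -(1)) = (5, -4, -1)
Step 4: (5, -4, -1) -> (-(-1), -(5), -(-4)) = (1, -5, 4)

Answer: 1 -5 4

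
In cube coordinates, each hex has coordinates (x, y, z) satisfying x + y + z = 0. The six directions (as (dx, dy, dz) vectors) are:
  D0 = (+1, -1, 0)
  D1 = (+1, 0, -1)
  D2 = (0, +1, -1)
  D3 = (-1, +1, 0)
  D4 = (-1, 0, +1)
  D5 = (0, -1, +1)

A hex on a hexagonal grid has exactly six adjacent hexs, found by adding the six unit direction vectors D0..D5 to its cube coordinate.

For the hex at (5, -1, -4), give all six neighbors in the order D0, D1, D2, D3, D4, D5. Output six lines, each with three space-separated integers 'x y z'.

Answer: 6 -2 -4
6 -1 -5
5 0 -5
4 0 -4
4 -1 -3
5 -2 -3

Derivation:
Center: (5, -1, -4). Add each direction:
  D0: (5, -1, -4) + (1, -1, 0) = (6, -2, -4)
  D1: (5, -1, -4) + (1, 0, -1) = (6, -1, -5)
  D2: (5, -1, -4) + (0, 1, -1) = (5, 0, -5)
  D3: (5, -1, -4) + (-1, 1, 0) = (4, 0, -4)
  D4: (5, -1, -4) + (-1, 0, 1) = (4, -1, -3)
  D5: (5, -1, -4) + (0, -1, 1) = (5, -2, -3)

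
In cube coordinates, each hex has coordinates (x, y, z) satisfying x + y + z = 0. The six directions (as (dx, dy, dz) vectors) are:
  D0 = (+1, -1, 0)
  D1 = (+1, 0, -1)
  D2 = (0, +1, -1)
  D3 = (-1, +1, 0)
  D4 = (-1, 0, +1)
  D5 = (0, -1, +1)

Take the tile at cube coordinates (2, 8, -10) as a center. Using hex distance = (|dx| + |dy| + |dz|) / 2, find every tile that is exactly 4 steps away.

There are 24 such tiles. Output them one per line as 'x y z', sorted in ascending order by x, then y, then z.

Answer: -2 8 -6
-2 9 -7
-2 10 -8
-2 11 -9
-2 12 -10
-1 7 -6
-1 12 -11
0 6 -6
0 12 -12
1 5 -6
1 12 -13
2 4 -6
2 12 -14
3 4 -7
3 11 -14
4 4 -8
4 10 -14
5 4 -9
5 9 -14
6 4 -10
6 5 -11
6 6 -12
6 7 -13
6 8 -14

Derivation:
Walk ring at distance 4 from (2, 8, -10):
Start at center + D4*4 = (-2, 8, -6)
  hex 0: (-2, 8, -6)
  hex 1: (-1, 7, -6)
  hex 2: (0, 6, -6)
  hex 3: (1, 5, -6)
  hex 4: (2, 4, -6)
  hex 5: (3, 4, -7)
  hex 6: (4, 4, -8)
  hex 7: (5, 4, -9)
  hex 8: (6, 4, -10)
  hex 9: (6, 5, -11)
  hex 10: (6, 6, -12)
  hex 11: (6, 7, -13)
  hex 12: (6, 8, -14)
  hex 13: (5, 9, -14)
  hex 14: (4, 10, -14)
  hex 15: (3, 11, -14)
  hex 16: (2, 12, -14)
  hex 17: (1, 12, -13)
  hex 18: (0, 12, -12)
  hex 19: (-1, 12, -11)
  hex 20: (-2, 12, -10)
  hex 21: (-2, 11, -9)
  hex 22: (-2, 10, -8)
  hex 23: (-2, 9, -7)
Sorted: 24 hexes.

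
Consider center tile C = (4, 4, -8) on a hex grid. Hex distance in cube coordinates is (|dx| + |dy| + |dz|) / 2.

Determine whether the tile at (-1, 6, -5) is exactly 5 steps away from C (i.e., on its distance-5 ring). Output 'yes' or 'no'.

|px - cx| = |-1 - 4| = 5
|py - cy| = |6 - 4| = 2
|pz - cz| = |-5 - (-8)| = 3
distance = (5+2+3)/2 = 10/2 = 5
radius = 5; distance == radius -> yes

Answer: yes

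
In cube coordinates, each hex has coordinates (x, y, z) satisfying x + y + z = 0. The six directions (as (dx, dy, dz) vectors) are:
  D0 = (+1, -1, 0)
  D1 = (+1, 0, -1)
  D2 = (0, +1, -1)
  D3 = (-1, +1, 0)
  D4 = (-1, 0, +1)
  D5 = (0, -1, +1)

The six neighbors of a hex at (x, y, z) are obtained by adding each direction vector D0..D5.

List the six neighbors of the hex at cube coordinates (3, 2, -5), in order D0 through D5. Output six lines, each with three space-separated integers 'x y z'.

Center: (3, 2, -5). Add each direction:
  D0: (3, 2, -5) + (1, -1, 0) = (4, 1, -5)
  D1: (3, 2, -5) + (1, 0, -1) = (4, 2, -6)
  D2: (3, 2, -5) + (0, 1, -1) = (3, 3, -6)
  D3: (3, 2, -5) + (-1, 1, 0) = (2, 3, -5)
  D4: (3, 2, -5) + (-1, 0, 1) = (2, 2, -4)
  D5: (3, 2, -5) + (0, -1, 1) = (3, 1, -4)

Answer: 4 1 -5
4 2 -6
3 3 -6
2 3 -5
2 2 -4
3 1 -4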